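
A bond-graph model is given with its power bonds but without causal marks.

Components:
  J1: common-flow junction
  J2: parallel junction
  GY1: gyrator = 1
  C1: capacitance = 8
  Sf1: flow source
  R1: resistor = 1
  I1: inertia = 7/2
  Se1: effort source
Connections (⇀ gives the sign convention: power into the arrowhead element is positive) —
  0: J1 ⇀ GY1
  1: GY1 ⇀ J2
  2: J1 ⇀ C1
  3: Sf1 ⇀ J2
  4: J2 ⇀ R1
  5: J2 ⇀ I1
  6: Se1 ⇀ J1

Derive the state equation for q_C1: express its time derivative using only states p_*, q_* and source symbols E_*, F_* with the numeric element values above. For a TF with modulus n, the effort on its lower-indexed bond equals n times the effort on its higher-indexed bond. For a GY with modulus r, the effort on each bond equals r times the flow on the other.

β3 stroke at Sf1  (Sf1: flow source, stroke at near end)
β6 stroke at J1  (Se1: effort source, stroke at far end)
β2 stroke at J1  (C1 outputs effort q/C1)
β0 stroke at GY1  (only one flow-in slot at J1)
β1 stroke at GY1  (through GY1, causality inverts; strokes same side of GY1)
β5 stroke at I1  (I1: I, integral causality)
β4 stroke at J2  (only one effort-in slot at J2)

dq_C1/dt = E_Se1 + F_Sf1 - 2*p_I1/7 - q_C1/8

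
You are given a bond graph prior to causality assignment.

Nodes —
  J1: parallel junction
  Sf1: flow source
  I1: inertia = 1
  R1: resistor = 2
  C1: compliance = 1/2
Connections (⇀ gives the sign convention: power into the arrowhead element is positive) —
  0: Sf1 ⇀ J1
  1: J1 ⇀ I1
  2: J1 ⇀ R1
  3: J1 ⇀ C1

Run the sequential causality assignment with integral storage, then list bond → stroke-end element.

β0 |Sf1
β1 |I1
β2 |R1
β3 |J1

b0 stroke→Sf1  (Sf1 fixes flow; stroke at Sf1)
b1 stroke→I1  (I1: I, integral causality)
b3 stroke→J1  (C1: C, integral causality)
b2 stroke→R1  (common-e at J1 fixed by 3)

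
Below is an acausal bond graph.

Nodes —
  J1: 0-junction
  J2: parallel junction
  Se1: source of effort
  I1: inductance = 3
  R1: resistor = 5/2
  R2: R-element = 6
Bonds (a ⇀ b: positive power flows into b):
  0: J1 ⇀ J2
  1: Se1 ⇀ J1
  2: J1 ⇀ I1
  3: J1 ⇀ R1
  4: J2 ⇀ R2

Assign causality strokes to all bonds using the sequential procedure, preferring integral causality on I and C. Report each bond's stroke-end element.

β0 stroke at J2
β1 stroke at J1
β2 stroke at I1
β3 stroke at R1
β4 stroke at R2

bond 1 →J1  (Se1 (Se) sets effort on bond)
bond 0 →J2  (J1: bond 1 brought effort, rest push out)
bond 2 →I1  (J1: bond 1 brought effort, rest push out)
bond 3 →R1  (J1: bond 1 brought effort, rest push out)
bond 4 →R2  (common-e at J2 fixed by 0)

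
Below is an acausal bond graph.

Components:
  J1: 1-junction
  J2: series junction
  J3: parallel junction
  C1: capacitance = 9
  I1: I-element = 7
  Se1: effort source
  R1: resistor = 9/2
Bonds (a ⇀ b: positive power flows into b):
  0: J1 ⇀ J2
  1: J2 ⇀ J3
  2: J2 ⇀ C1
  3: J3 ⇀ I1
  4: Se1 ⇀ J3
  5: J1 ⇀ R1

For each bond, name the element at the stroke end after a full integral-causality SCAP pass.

#0 stroke→J1
#1 stroke→J2
#2 stroke→J2
#3 stroke→I1
#4 stroke→J3
#5 stroke→R1

bond 4 →J3  (Se1 fixes effort; stroke away)
bond 1 →J2  (common-e at J3 fixed by 4)
bond 3 →I1  (J3: bond 4 brought effort, rest push out)
bond 2 →J2  (C1: C, integral causality)
bond 0 →J1  (closing 1-jn rule on J2)
bond 5 →R1  (only one flow-in slot at J1)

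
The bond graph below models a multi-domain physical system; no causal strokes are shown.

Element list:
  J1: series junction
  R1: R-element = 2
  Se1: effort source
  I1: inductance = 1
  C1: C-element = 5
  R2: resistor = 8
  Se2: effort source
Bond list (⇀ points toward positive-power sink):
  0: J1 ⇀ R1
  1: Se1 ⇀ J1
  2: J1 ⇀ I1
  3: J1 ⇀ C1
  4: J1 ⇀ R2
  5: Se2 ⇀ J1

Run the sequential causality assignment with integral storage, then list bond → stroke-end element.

b1 |J1  (source Se1 imposes e)
b5 |J1  (Se2 (Se) sets effort on bond)
b2 |I1  (prefer integral on I1)
b0 |J1  (1-jn J1 has f-setter on 2)
b3 |J1  (1-jn J1 has f-setter on 2)
b4 |J1  (1-jn J1 has f-setter on 2)

β0 |J1
β1 |J1
β2 |I1
β3 |J1
β4 |J1
β5 |J1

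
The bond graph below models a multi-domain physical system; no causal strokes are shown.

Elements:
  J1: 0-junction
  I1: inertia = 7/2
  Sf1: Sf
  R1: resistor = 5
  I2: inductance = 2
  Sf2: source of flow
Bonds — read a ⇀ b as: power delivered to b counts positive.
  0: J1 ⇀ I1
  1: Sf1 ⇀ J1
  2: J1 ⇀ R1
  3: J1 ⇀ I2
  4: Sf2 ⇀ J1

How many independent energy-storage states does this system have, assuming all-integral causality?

2  (I1, I2 all integral)

#1 stroke at Sf1  (Sf1: flow source, stroke at near end)
#4 stroke at Sf2  (Sf2 (Sf) sets flow on bond)
#0 stroke at I1  (I1: I, integral causality)
#3 stroke at I2  (I2 integral (f out))
#2 stroke at J1  (J1 needs exactly one e-in)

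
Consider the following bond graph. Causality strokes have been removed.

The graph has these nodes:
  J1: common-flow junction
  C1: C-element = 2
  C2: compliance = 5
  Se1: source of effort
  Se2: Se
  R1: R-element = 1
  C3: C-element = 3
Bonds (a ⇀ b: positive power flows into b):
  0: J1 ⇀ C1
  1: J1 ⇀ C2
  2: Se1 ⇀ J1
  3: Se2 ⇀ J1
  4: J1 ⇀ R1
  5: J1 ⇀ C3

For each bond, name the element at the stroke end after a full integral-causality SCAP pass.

b2 →J1  (source Se1 imposes e)
b3 →J1  (Se2 (Se) sets effort on bond)
b0 →J1  (C1: C, integral causality)
b1 →J1  (prefer integral on C2)
b5 →J1  (C3: C, integral causality)
b4 →R1  (only one flow-in slot at J1)

β0 stroke→J1
β1 stroke→J1
β2 stroke→J1
β3 stroke→J1
β4 stroke→R1
β5 stroke→J1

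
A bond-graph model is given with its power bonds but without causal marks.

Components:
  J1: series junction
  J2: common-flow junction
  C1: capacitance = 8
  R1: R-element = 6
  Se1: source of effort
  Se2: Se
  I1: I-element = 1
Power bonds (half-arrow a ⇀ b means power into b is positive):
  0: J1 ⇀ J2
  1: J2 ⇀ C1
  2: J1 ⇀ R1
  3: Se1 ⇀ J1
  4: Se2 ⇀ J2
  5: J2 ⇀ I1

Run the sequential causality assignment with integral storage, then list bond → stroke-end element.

#3 stroke at J1  (Se1 (Se) sets effort on bond)
#4 stroke at J2  (Se2: effort source, stroke at far end)
#1 stroke at J2  (C1 integral (e out))
#5 stroke at I1  (I1 outputs flow p/I1)
#0 stroke at J2  (common-f at J2 fixed by 5)
#2 stroke at J1  (1-jn J1 has f-setter on 0)

b0 stroke at J2
b1 stroke at J2
b2 stroke at J1
b3 stroke at J1
b4 stroke at J2
b5 stroke at I1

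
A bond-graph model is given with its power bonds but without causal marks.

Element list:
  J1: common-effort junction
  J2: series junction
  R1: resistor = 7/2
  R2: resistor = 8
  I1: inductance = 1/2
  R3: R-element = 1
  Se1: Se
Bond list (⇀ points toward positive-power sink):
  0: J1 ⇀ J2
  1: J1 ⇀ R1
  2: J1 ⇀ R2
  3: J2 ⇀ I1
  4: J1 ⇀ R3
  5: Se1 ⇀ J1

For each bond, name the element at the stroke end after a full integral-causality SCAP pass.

β0 stroke→J2
β1 stroke→R1
β2 stroke→R2
β3 stroke→I1
β4 stroke→R3
β5 stroke→J1

b5 stroke at J1  (Se1 (Se) sets effort on bond)
b0 stroke at J2  (J1: bond 5 brought effort, rest push out)
b1 stroke at R1  (common-e at J1 fixed by 5)
b2 stroke at R2  (0-jn J1 has e-setter on 5)
b4 stroke at R3  (common-e at J1 fixed by 5)
b3 stroke at I1  (J2: last free bond brings flow in)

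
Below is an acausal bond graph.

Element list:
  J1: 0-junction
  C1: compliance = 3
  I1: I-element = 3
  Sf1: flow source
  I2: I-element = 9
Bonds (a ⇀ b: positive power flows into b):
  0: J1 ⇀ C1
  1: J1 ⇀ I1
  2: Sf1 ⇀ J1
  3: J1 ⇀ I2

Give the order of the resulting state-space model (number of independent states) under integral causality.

3  (C1, I1, I2 all integral)

b2 stroke at Sf1  (source Sf1 imposes f)
b0 stroke at J1  (prefer integral on C1)
b1 stroke at I1  (J1 effort already set via bond 0)
b3 stroke at I2  (common-e at J1 fixed by 0)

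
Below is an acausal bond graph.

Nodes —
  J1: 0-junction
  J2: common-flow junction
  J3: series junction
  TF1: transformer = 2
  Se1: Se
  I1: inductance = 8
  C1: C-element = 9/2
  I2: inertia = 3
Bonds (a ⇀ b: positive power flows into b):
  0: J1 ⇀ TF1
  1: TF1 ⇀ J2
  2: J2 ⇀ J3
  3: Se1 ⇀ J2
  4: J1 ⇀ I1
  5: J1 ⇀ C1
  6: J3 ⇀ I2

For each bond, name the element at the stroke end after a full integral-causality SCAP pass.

bond 3 stroke at J2  (Se1 fixes effort; stroke away)
bond 4 stroke at I1  (I1 outputs flow p/I1)
bond 5 stroke at J1  (C1 outputs effort q/C1)
bond 0 stroke at TF1  (0-jn J1 has e-setter on 5)
bond 1 stroke at J2  (through TF1, causality passes straight; one stroke at TF1)
bond 2 stroke at J3  (closing 1-jn rule on J2)
bond 6 stroke at I2  (closing 1-jn rule on J3)

#0 →TF1
#1 →J2
#2 →J3
#3 →J2
#4 →I1
#5 →J1
#6 →I2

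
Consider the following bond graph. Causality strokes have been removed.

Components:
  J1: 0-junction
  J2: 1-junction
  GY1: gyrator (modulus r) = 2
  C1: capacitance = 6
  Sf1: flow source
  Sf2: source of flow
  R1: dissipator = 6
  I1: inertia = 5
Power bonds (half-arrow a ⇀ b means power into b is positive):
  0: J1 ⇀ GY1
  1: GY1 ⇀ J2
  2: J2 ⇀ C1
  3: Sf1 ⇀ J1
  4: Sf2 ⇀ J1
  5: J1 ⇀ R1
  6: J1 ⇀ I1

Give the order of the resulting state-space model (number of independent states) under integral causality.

b3 stroke at Sf1  (Sf1 (Sf) sets flow on bond)
b4 stroke at Sf2  (Sf2 (Sf) sets flow on bond)
b2 stroke at J2  (C1 outputs effort q/C1)
b1 stroke at GY1  (J2: last free bond brings flow in)
b0 stroke at GY1  (GY1 both-in/both-out from 1)
b6 stroke at I1  (prefer integral on I1)
b5 stroke at J1  (J1: last free bond brings effort in)

2  (C1, I1 all integral)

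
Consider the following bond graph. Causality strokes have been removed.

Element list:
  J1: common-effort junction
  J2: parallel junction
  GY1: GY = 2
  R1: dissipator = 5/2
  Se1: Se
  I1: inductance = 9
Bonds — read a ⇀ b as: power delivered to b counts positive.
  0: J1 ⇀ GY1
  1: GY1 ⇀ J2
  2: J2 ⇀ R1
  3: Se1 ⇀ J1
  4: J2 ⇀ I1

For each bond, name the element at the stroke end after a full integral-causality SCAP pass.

bond 3 →J1  (Se1 (Se) sets effort on bond)
bond 0 →GY1  (common-e at J1 fixed by 3)
bond 1 →GY1  (through GY1, causality inverts; strokes same side of GY1)
bond 4 →I1  (I1: I, integral causality)
bond 2 →J2  (only one effort-in slot at J2)

β0 stroke→GY1
β1 stroke→GY1
β2 stroke→J2
β3 stroke→J1
β4 stroke→I1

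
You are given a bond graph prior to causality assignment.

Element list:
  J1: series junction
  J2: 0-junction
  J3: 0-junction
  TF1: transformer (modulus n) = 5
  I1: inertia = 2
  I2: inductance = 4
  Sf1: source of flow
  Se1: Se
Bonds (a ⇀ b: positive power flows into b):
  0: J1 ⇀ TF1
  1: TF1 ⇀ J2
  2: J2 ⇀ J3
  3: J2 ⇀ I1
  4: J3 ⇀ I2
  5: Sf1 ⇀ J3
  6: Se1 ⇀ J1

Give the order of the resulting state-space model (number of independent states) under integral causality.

#5 |Sf1  (source Sf1 imposes f)
#6 |J1  (Se1 (Se) sets effort on bond)
#0 |TF1  (only one flow-in slot at J1)
#1 |J2  (through TF1, causality passes straight; one stroke at TF1)
#2 |J3  (J2 effort already set via bond 1)
#3 |I1  (common-e at J2 fixed by 1)
#4 |I2  (0-jn J3 has e-setter on 2)

2  (I1, I2 all integral)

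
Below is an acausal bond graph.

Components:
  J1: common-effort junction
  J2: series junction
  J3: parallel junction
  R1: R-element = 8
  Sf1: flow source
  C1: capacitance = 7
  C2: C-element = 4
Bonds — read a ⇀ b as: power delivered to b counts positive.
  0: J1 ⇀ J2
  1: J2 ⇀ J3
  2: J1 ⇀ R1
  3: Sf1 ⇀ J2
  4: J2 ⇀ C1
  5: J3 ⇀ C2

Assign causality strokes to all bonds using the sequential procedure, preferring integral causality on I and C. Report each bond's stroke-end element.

#0 →J2
#1 →J2
#2 →J1
#3 →Sf1
#4 →J2
#5 →J3

β3 →Sf1  (Sf1 (Sf) sets flow on bond)
β0 →J2  (J2: bond 3 brought flow, rest push out)
β1 →J2  (J2: bond 3 brought flow, rest push out)
β4 →J2  (1-jn J2 has f-setter on 3)
β5 →J3  (closing 0-jn rule on J3)
β2 →J1  (J1 needs exactly one e-in)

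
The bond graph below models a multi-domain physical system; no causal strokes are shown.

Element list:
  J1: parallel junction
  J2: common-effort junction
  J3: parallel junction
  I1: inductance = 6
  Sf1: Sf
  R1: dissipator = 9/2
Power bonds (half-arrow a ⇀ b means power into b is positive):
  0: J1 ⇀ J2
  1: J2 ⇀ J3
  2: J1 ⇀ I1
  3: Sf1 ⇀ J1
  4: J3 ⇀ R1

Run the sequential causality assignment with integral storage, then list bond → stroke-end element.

β0 |J1
β1 |J2
β2 |I1
β3 |Sf1
β4 |J3

bond 3 →Sf1  (Sf1: flow source, stroke at near end)
bond 2 →I1  (I1 integral (f out))
bond 0 →J1  (J1 needs exactly one e-in)
bond 1 →J2  (closing 0-jn rule on J2)
bond 4 →J3  (J3 needs exactly one e-in)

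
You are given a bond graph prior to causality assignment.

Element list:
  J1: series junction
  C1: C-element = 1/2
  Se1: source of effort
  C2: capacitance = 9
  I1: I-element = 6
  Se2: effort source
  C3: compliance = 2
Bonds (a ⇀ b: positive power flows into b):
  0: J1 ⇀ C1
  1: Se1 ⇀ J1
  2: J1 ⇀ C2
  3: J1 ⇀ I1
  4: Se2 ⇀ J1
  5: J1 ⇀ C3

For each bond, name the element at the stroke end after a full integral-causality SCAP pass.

bond 0 →J1
bond 1 →J1
bond 2 →J1
bond 3 →I1
bond 4 →J1
bond 5 →J1

b1 stroke at J1  (source Se1 imposes e)
b4 stroke at J1  (Se2: effort source, stroke at far end)
b0 stroke at J1  (C1 outputs effort q/C1)
b2 stroke at J1  (C2: C, integral causality)
b3 stroke at I1  (prefer integral on I1)
b5 stroke at J1  (J1: bond 3 brought flow, rest push out)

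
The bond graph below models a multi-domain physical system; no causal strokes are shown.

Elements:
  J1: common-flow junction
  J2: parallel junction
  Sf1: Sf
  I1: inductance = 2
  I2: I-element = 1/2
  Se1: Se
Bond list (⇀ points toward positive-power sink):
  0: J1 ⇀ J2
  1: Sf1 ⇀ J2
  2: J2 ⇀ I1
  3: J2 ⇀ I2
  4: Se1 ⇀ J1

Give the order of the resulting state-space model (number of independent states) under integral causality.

2  (I1, I2 all integral)

b1 |Sf1  (Sf1 fixes flow; stroke at Sf1)
b4 |J1  (Se1 (Se) sets effort on bond)
b0 |J2  (J1 needs exactly one f-in)
b2 |I1  (J2: bond 0 brought effort, rest push out)
b3 |I2  (J2: bond 0 brought effort, rest push out)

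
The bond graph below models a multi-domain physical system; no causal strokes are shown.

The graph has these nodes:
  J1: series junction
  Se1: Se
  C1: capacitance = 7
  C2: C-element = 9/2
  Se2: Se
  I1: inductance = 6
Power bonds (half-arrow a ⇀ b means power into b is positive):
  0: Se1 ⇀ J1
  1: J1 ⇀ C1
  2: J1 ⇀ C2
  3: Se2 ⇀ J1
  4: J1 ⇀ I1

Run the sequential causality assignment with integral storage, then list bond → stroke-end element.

bond 0 stroke at J1  (Se1: effort source, stroke at far end)
bond 3 stroke at J1  (source Se2 imposes e)
bond 1 stroke at J1  (C1: C, integral causality)
bond 2 stroke at J1  (C2 integral (e out))
bond 4 stroke at I1  (closing 1-jn rule on J1)

β0 stroke at J1
β1 stroke at J1
β2 stroke at J1
β3 stroke at J1
β4 stroke at I1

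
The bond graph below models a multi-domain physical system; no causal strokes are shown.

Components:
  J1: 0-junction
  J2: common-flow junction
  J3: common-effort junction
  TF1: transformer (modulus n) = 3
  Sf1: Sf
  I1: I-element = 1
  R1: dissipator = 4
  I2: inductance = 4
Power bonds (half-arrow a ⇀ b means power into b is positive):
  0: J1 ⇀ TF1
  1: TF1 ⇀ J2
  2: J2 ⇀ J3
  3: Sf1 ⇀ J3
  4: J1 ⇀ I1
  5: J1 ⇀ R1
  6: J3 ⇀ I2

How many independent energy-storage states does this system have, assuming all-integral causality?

bond 3 stroke at Sf1  (source Sf1 imposes f)
bond 4 stroke at I1  (I1: I, integral causality)
bond 6 stroke at I2  (prefer integral on I2)
bond 2 stroke at J3  (only one effort-in slot at J3)
bond 1 stroke at J2  (1-jn J2 has f-setter on 2)
bond 0 stroke at TF1  (TF1 one-in-one-out from 1)
bond 5 stroke at J1  (closing 0-jn rule on J1)

2  (I1, I2 all integral)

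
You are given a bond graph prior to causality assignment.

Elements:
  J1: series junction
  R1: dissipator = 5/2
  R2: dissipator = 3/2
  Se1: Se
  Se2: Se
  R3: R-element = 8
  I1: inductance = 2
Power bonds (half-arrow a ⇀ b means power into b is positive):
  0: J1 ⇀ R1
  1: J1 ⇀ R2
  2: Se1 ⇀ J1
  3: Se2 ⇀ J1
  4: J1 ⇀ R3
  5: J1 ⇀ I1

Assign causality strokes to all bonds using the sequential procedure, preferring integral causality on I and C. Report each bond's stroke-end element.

bond 0 →J1
bond 1 →J1
bond 2 →J1
bond 3 →J1
bond 4 →J1
bond 5 →I1

β2 stroke→J1  (Se1: effort source, stroke at far end)
β3 stroke→J1  (Se2 fixes effort; stroke away)
β5 stroke→I1  (I1: I, integral causality)
β0 stroke→J1  (J1: bond 5 brought flow, rest push out)
β1 stroke→J1  (common-f at J1 fixed by 5)
β4 stroke→J1  (J1: bond 5 brought flow, rest push out)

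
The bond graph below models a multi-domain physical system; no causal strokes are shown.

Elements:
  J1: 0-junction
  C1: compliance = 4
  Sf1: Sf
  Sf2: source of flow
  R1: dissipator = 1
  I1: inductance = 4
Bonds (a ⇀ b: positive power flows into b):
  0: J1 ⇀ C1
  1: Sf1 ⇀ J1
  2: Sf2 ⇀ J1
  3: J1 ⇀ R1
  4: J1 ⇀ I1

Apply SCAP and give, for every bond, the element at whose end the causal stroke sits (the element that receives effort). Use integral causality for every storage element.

β1 |Sf1  (Sf1: flow source, stroke at near end)
β2 |Sf2  (Sf2 fixes flow; stroke at Sf2)
β0 |J1  (C1 integral (e out))
β3 |R1  (J1 effort already set via bond 0)
β4 |I1  (J1: bond 0 brought effort, rest push out)

#0 →J1
#1 →Sf1
#2 →Sf2
#3 →R1
#4 →I1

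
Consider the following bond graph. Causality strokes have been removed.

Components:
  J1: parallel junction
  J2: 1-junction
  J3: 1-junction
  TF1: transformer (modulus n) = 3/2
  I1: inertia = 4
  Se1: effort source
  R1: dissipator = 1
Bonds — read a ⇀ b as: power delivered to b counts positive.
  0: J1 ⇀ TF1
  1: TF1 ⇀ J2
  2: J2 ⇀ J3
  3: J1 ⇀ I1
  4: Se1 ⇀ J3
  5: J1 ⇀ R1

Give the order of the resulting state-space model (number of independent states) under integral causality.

1  (I1 all integral)

#4 stroke at J3  (Se1 fixes effort; stroke away)
#2 stroke at J2  (J3 needs exactly one f-in)
#1 stroke at TF1  (only one flow-in slot at J2)
#0 stroke at J1  (TF1: transformer flips bond 1)
#3 stroke at I1  (J1 effort already set via bond 0)
#5 stroke at R1  (0-jn J1 has e-setter on 0)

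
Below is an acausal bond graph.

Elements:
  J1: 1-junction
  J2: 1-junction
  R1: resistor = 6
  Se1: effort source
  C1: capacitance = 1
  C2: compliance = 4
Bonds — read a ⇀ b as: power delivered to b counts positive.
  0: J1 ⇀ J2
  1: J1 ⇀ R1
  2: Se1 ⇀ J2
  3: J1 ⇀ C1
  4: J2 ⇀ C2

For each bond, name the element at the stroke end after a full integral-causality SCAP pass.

#2 |J2  (Se1: effort source, stroke at far end)
#3 |J1  (C1: C, integral causality)
#4 |J2  (C2: C, integral causality)
#0 |J1  (closing 1-jn rule on J2)
#1 |R1  (closing 1-jn rule on J1)

bond 0 stroke at J1
bond 1 stroke at R1
bond 2 stroke at J2
bond 3 stroke at J1
bond 4 stroke at J2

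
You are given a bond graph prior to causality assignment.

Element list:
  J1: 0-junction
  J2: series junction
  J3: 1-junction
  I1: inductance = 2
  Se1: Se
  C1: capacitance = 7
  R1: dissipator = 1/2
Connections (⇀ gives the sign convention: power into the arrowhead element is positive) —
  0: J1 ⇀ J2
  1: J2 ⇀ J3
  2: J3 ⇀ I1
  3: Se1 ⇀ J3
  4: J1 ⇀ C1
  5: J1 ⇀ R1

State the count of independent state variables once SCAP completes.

2  (C1, I1 all integral)

bond 3 |J3  (Se1 (Se) sets effort on bond)
bond 2 |I1  (I1: I, integral causality)
bond 1 |J3  (1-jn J3 has f-setter on 2)
bond 0 |J2  (J2 flow already set via bond 1)
bond 4 |J1  (prefer integral on C1)
bond 5 |R1  (common-e at J1 fixed by 4)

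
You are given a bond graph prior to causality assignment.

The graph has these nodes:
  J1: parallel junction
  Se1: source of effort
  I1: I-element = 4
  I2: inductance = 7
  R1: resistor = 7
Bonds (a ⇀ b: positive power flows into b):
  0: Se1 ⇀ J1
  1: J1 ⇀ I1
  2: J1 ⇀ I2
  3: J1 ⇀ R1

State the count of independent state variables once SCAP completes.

bond 0 →J1  (Se1: effort source, stroke at far end)
bond 1 →I1  (common-e at J1 fixed by 0)
bond 2 →I2  (J1: bond 0 brought effort, rest push out)
bond 3 →R1  (J1: bond 0 brought effort, rest push out)

2  (I1, I2 all integral)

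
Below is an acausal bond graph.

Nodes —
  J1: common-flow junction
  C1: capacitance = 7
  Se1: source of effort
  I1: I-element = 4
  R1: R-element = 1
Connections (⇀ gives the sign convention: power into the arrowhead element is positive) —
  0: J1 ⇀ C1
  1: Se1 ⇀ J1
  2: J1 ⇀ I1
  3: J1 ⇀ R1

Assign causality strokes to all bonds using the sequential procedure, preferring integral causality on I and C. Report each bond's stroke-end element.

bond 0 |J1
bond 1 |J1
bond 2 |I1
bond 3 |J1

bond 1 stroke at J1  (Se1 fixes effort; stroke away)
bond 0 stroke at J1  (C1 integral (e out))
bond 2 stroke at I1  (I1 integral (f out))
bond 3 stroke at J1  (J1: bond 2 brought flow, rest push out)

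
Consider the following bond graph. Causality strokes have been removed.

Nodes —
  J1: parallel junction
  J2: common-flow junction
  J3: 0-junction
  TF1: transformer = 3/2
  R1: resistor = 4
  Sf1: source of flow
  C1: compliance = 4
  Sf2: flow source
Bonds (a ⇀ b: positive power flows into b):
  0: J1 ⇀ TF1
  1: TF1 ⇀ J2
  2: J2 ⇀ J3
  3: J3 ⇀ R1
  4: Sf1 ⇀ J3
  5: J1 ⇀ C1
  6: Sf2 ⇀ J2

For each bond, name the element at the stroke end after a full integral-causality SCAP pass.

bond 0 stroke at TF1
bond 1 stroke at J2
bond 2 stroke at J2
bond 3 stroke at J3
bond 4 stroke at Sf1
bond 5 stroke at J1
bond 6 stroke at Sf2

b4 stroke→Sf1  (Sf1 fixes flow; stroke at Sf1)
b6 stroke→Sf2  (Sf2: flow source, stroke at near end)
b1 stroke→J2  (J2 flow already set via bond 6)
b2 stroke→J2  (J2: bond 6 brought flow, rest push out)
b3 stroke→J3  (J3 needs exactly one e-in)
b0 stroke→TF1  (TF1: transformer flips bond 1)
b5 stroke→J1  (J1: last free bond brings effort in)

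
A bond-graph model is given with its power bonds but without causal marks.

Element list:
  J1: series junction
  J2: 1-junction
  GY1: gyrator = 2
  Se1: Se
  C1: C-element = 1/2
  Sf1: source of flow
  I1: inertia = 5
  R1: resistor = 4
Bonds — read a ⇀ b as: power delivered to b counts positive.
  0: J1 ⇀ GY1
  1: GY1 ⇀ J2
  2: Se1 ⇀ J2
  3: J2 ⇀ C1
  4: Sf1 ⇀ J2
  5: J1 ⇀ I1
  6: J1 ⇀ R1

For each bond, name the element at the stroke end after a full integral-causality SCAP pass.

#2 |J2  (Se1: effort source, stroke at far end)
#4 |Sf1  (Sf1 fixes flow; stroke at Sf1)
#1 |J2  (J2: bond 4 brought flow, rest push out)
#3 |J2  (J2 flow already set via bond 4)
#0 |J1  (GY1 both-in/both-out from 1)
#5 |I1  (I1 outputs flow p/I1)
#6 |J1  (J1: bond 5 brought flow, rest push out)

bond 0 stroke at J1
bond 1 stroke at J2
bond 2 stroke at J2
bond 3 stroke at J2
bond 4 stroke at Sf1
bond 5 stroke at I1
bond 6 stroke at J1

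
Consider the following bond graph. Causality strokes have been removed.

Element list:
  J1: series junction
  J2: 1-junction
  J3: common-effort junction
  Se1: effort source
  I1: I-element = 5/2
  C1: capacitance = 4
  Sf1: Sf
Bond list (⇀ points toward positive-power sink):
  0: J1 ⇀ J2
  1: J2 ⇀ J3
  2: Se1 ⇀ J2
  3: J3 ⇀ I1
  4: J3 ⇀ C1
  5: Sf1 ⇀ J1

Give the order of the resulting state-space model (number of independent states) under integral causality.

2  (C1, I1 all integral)

b2 stroke→J2  (source Se1 imposes e)
b5 stroke→Sf1  (Sf1: flow source, stroke at near end)
b0 stroke→J1  (J1: bond 5 brought flow, rest push out)
b1 stroke→J2  (common-f at J2 fixed by 0)
b3 stroke→I1  (I1: I, integral causality)
b4 stroke→J3  (only one effort-in slot at J3)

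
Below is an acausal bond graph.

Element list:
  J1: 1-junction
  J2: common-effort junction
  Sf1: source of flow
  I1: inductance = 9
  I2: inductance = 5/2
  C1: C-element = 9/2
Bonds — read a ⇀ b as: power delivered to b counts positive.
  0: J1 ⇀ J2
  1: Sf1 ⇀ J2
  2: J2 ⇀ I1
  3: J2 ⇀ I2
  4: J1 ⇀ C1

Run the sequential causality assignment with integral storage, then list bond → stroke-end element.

#0 →J2
#1 →Sf1
#2 →I1
#3 →I2
#4 →J1

bond 1 |Sf1  (Sf1 (Sf) sets flow on bond)
bond 2 |I1  (prefer integral on I1)
bond 3 |I2  (I2 integral (f out))
bond 0 |J2  (J2 needs exactly one e-in)
bond 4 |J1  (1-jn J1 has f-setter on 0)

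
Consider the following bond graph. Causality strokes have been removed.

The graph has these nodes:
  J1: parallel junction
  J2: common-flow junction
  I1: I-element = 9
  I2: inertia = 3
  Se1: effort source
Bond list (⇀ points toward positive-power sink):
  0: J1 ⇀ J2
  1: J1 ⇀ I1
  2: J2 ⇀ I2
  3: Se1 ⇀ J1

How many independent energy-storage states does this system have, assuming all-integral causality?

b3 stroke at J1  (Se1 (Se) sets effort on bond)
b0 stroke at J2  (J1 effort already set via bond 3)
b1 stroke at I1  (J1: bond 3 brought effort, rest push out)
b2 stroke at I2  (J2: last free bond brings flow in)

2  (I1, I2 all integral)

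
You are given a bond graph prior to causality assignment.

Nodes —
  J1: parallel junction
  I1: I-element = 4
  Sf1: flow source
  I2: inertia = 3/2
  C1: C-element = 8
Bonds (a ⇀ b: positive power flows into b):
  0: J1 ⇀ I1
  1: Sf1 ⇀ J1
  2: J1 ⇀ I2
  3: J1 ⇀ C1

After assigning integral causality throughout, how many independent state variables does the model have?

#1 |Sf1  (Sf1: flow source, stroke at near end)
#0 |I1  (prefer integral on I1)
#2 |I2  (I2 integral (f out))
#3 |J1  (J1 needs exactly one e-in)

3  (C1, I1, I2 all integral)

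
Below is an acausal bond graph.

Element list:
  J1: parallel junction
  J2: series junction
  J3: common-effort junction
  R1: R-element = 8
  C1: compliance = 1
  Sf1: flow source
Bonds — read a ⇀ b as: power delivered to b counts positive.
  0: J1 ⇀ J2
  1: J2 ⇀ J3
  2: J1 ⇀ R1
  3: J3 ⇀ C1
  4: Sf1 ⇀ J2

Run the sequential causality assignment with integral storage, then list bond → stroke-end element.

bond 4 |Sf1  (Sf1: flow source, stroke at near end)
bond 0 |J2  (J2: bond 4 brought flow, rest push out)
bond 1 |J2  (J2: bond 4 brought flow, rest push out)
bond 3 |J3  (J3 needs exactly one e-in)
bond 2 |J1  (only one effort-in slot at J1)

#0 stroke→J2
#1 stroke→J2
#2 stroke→J1
#3 stroke→J3
#4 stroke→Sf1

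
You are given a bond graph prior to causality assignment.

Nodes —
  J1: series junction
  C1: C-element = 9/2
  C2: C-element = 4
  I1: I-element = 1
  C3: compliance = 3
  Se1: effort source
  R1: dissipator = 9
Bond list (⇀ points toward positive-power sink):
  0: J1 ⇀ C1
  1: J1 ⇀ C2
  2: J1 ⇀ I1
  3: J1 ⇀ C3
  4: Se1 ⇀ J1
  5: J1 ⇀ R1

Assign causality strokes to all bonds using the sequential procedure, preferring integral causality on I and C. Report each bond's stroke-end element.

#4 stroke at J1  (Se1 fixes effort; stroke away)
#0 stroke at J1  (C1: C, integral causality)
#1 stroke at J1  (prefer integral on C2)
#2 stroke at I1  (I1 integral (f out))
#3 stroke at J1  (J1 flow already set via bond 2)
#5 stroke at J1  (common-f at J1 fixed by 2)

β0 stroke→J1
β1 stroke→J1
β2 stroke→I1
β3 stroke→J1
β4 stroke→J1
β5 stroke→J1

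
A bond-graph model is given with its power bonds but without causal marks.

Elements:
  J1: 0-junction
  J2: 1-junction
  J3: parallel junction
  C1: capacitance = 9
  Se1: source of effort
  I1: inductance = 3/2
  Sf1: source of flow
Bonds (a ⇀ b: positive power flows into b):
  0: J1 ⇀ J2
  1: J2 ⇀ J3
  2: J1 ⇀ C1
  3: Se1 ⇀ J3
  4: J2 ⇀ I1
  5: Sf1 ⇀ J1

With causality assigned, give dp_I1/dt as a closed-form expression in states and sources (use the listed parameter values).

#3 stroke at J3  (Se1: effort source, stroke at far end)
#5 stroke at Sf1  (source Sf1 imposes f)
#1 stroke at J2  (J3 effort already set via bond 3)
#2 stroke at J1  (C1: C, integral causality)
#0 stroke at J2  (J1: bond 2 brought effort, rest push out)
#4 stroke at I1  (only one flow-in slot at J2)

dp_I1/dt = -E_Se1 + q_C1/9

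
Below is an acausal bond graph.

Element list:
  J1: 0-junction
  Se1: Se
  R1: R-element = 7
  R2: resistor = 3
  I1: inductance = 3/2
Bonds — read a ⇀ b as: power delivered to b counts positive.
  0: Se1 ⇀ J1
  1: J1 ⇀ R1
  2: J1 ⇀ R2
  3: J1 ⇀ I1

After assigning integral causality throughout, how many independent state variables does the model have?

1  (I1 all integral)

β0 |J1  (Se1: effort source, stroke at far end)
β1 |R1  (J1 effort already set via bond 0)
β2 |R2  (J1 effort already set via bond 0)
β3 |I1  (0-jn J1 has e-setter on 0)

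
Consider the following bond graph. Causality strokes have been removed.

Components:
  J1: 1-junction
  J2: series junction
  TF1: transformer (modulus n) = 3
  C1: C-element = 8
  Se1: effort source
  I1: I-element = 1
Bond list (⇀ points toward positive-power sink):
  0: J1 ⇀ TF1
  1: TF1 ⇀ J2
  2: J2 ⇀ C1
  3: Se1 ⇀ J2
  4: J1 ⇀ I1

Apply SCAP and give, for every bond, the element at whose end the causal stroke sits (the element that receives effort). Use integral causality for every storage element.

#0 stroke at J1
#1 stroke at TF1
#2 stroke at J2
#3 stroke at J2
#4 stroke at I1

bond 3 |J2  (source Se1 imposes e)
bond 2 |J2  (prefer integral on C1)
bond 1 |TF1  (J2 needs exactly one f-in)
bond 0 |J1  (TF1 one-in-one-out from 1)
bond 4 |I1  (J1 needs exactly one f-in)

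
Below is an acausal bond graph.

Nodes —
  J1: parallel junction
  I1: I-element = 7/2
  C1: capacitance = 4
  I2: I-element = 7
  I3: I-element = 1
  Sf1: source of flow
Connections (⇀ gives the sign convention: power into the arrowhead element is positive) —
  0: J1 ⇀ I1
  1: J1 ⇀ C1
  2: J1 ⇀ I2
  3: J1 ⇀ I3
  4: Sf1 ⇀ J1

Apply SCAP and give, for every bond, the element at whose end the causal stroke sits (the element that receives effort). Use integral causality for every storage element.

β0 |I1
β1 |J1
β2 |I2
β3 |I3
β4 |Sf1

#4 stroke at Sf1  (Sf1 (Sf) sets flow on bond)
#0 stroke at I1  (prefer integral on I1)
#1 stroke at J1  (C1: C, integral causality)
#2 stroke at I2  (common-e at J1 fixed by 1)
#3 stroke at I3  (J1 effort already set via bond 1)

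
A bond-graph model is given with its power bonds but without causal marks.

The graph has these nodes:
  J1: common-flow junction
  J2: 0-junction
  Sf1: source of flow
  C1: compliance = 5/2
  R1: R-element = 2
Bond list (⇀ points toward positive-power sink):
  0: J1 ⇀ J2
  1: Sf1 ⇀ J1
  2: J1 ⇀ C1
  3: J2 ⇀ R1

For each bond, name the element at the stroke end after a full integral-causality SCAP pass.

β0 →J1
β1 →Sf1
β2 →J1
β3 →J2

β1 →Sf1  (Sf1 fixes flow; stroke at Sf1)
β0 →J1  (J1 flow already set via bond 1)
β2 →J1  (J1 flow already set via bond 1)
β3 →J2  (closing 0-jn rule on J2)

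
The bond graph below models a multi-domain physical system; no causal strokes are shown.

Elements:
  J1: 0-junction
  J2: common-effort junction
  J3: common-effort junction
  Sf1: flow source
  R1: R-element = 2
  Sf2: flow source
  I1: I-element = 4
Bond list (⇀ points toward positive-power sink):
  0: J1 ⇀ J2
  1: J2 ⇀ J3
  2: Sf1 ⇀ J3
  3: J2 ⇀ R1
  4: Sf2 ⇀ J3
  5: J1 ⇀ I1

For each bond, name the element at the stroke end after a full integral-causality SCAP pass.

β0 →J1
β1 →J3
β2 →Sf1
β3 →J2
β4 →Sf2
β5 →I1

bond 2 →Sf1  (Sf1 (Sf) sets flow on bond)
bond 4 →Sf2  (Sf2 fixes flow; stroke at Sf2)
bond 1 →J3  (only one effort-in slot at J3)
bond 5 →I1  (I1: I, integral causality)
bond 0 →J1  (J1 needs exactly one e-in)
bond 3 →J2  (only one effort-in slot at J2)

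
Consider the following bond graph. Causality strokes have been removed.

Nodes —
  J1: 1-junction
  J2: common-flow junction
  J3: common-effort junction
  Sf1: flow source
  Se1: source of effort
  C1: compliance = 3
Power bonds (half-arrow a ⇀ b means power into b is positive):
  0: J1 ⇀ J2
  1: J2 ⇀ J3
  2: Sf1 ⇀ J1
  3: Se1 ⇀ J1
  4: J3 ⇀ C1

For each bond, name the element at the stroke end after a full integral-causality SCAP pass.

β2 stroke at Sf1  (Sf1 (Sf) sets flow on bond)
β3 stroke at J1  (Se1 (Se) sets effort on bond)
β0 stroke at J1  (J1: bond 2 brought flow, rest push out)
β1 stroke at J2  (J2 flow already set via bond 0)
β4 stroke at J3  (J3 needs exactly one e-in)

bond 0 |J1
bond 1 |J2
bond 2 |Sf1
bond 3 |J1
bond 4 |J3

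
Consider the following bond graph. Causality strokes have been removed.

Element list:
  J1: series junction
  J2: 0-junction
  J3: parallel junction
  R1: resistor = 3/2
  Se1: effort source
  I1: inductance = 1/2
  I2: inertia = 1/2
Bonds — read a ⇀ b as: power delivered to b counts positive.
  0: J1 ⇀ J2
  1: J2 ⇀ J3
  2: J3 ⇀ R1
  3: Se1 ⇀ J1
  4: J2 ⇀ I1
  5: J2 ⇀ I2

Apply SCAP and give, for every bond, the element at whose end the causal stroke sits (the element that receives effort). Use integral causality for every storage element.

β3 |J1  (Se1 fixes effort; stroke away)
β0 |J2  (J1: last free bond brings flow in)
β1 |J3  (J2: bond 0 brought effort, rest push out)
β4 |I1  (0-jn J2 has e-setter on 0)
β5 |I2  (J2: bond 0 brought effort, rest push out)
β2 |R1  (J3: bond 1 brought effort, rest push out)

b0 stroke→J2
b1 stroke→J3
b2 stroke→R1
b3 stroke→J1
b4 stroke→I1
b5 stroke→I2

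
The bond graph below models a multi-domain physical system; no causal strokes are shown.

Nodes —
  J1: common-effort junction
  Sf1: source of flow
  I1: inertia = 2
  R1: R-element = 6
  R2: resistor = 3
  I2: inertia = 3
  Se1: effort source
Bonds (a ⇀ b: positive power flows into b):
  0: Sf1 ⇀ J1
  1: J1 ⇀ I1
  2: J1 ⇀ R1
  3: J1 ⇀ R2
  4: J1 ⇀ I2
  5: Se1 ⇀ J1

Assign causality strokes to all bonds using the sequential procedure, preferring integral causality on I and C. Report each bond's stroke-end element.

β0 stroke→Sf1  (Sf1 fixes flow; stroke at Sf1)
β5 stroke→J1  (Se1 fixes effort; stroke away)
β1 stroke→I1  (J1: bond 5 brought effort, rest push out)
β2 stroke→R1  (J1: bond 5 brought effort, rest push out)
β3 stroke→R2  (J1: bond 5 brought effort, rest push out)
β4 stroke→I2  (0-jn J1 has e-setter on 5)

bond 0 →Sf1
bond 1 →I1
bond 2 →R1
bond 3 →R2
bond 4 →I2
bond 5 →J1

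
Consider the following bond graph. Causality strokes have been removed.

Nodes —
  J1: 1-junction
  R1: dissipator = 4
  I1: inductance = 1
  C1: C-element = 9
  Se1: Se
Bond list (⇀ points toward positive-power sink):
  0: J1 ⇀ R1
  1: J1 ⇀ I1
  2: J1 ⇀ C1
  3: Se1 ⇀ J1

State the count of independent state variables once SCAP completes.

bond 3 |J1  (source Se1 imposes e)
bond 1 |I1  (I1: I, integral causality)
bond 0 |J1  (J1 flow already set via bond 1)
bond 2 |J1  (common-f at J1 fixed by 1)

2  (C1, I1 all integral)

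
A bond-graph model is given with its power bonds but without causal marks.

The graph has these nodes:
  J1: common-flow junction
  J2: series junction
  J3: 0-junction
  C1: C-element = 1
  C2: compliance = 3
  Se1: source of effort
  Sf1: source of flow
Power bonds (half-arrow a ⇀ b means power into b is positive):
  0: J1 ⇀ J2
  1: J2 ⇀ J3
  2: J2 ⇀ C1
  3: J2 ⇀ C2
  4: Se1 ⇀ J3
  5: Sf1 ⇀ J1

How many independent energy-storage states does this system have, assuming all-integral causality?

#4 |J3  (source Se1 imposes e)
#5 |Sf1  (Sf1 (Sf) sets flow on bond)
#0 |J1  (1-jn J1 has f-setter on 5)
#1 |J2  (1-jn J2 has f-setter on 0)
#2 |J2  (J2: bond 0 brought flow, rest push out)
#3 |J2  (J2: bond 0 brought flow, rest push out)

2  (C1, C2 all integral)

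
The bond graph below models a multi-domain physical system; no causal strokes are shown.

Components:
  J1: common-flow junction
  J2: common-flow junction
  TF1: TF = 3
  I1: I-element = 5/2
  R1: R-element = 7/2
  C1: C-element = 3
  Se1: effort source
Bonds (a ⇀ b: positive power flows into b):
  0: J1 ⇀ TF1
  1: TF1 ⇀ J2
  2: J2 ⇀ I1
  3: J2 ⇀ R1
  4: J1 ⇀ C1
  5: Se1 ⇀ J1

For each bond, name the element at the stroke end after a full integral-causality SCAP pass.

b5 |J1  (source Se1 imposes e)
b2 |I1  (prefer integral on I1)
b1 |J2  (J2 flow already set via bond 2)
b3 |J2  (J2: bond 2 brought flow, rest push out)
b0 |TF1  (TF1 one-in-one-out from 1)
b4 |J1  (J1: bond 0 brought flow, rest push out)

β0 →TF1
β1 →J2
β2 →I1
β3 →J2
β4 →J1
β5 →J1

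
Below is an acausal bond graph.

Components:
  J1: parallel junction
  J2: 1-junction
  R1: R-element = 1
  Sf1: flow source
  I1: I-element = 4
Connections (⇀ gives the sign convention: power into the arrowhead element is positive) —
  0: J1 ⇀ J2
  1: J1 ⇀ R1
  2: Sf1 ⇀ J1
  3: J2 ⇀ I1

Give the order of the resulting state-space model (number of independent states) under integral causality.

#2 stroke at Sf1  (Sf1: flow source, stroke at near end)
#3 stroke at I1  (I1: I, integral causality)
#0 stroke at J2  (1-jn J2 has f-setter on 3)
#1 stroke at J1  (J1: last free bond brings effort in)

1  (I1 all integral)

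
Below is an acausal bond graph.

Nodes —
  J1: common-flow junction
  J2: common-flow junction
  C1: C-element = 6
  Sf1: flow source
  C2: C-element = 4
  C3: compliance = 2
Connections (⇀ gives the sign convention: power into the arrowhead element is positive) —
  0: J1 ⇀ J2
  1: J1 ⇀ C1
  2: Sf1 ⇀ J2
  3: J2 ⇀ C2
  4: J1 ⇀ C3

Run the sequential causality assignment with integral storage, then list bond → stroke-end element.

β2 stroke→Sf1  (Sf1 fixes flow; stroke at Sf1)
β0 stroke→J2  (J2: bond 2 brought flow, rest push out)
β3 stroke→J2  (J2 flow already set via bond 2)
β1 stroke→J1  (1-jn J1 has f-setter on 0)
β4 stroke→J1  (J1: bond 0 brought flow, rest push out)

#0 stroke at J2
#1 stroke at J1
#2 stroke at Sf1
#3 stroke at J2
#4 stroke at J1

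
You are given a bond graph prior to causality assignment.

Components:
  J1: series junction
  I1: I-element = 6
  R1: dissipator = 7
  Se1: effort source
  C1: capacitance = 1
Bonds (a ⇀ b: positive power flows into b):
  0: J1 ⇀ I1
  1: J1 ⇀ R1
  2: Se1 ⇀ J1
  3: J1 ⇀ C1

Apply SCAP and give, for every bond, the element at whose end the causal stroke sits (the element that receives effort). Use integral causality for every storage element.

b2 →J1  (Se1 (Se) sets effort on bond)
b0 →I1  (I1: I, integral causality)
b1 →J1  (1-jn J1 has f-setter on 0)
b3 →J1  (J1 flow already set via bond 0)

#0 stroke→I1
#1 stroke→J1
#2 stroke→J1
#3 stroke→J1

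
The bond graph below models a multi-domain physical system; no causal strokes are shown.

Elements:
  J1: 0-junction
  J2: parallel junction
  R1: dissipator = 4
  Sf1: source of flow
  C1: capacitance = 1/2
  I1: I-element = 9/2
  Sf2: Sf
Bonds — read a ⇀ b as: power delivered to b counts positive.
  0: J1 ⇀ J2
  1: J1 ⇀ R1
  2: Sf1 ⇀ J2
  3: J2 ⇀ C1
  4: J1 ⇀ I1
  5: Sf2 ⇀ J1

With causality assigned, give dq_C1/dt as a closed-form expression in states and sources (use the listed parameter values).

bond 2 |Sf1  (source Sf1 imposes f)
bond 5 |Sf2  (Sf2 (Sf) sets flow on bond)
bond 3 |J2  (C1 integral (e out))
bond 0 |J1  (0-jn J2 has e-setter on 3)
bond 1 |R1  (J1: bond 0 brought effort, rest push out)
bond 4 |I1  (common-e at J1 fixed by 0)

dq_C1/dt = F_Sf1 + F_Sf2 - 2*p_I1/9 - q_C1/2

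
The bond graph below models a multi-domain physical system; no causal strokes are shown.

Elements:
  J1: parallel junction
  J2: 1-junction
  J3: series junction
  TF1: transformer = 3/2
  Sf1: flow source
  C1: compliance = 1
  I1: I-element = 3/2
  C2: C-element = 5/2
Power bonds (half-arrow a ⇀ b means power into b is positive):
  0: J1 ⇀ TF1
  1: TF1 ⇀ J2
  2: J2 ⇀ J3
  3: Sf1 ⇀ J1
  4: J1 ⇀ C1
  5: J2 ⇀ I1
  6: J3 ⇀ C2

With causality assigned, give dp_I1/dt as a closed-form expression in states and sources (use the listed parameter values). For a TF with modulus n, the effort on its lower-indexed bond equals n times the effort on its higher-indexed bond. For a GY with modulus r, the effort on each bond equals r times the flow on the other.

β3 stroke→Sf1  (Sf1: flow source, stroke at near end)
β4 stroke→J1  (C1 outputs effort q/C1)
β0 stroke→TF1  (common-e at J1 fixed by 4)
β1 stroke→J2  (TF TF1: opposite of bond 0)
β5 stroke→I1  (I1 integral (f out))
β2 stroke→J2  (common-f at J2 fixed by 5)
β6 stroke→J3  (J3: bond 2 brought flow, rest push out)

dp_I1/dt = 2*q_C1/3 - 2*q_C2/5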